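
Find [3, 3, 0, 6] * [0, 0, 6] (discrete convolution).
y[0] = 3×0 = 0; y[1] = 3×0 + 3×0 = 0; y[2] = 3×6 + 3×0 + 0×0 = 18; y[3] = 3×6 + 0×0 + 6×0 = 18; y[4] = 0×6 + 6×0 = 0; y[5] = 6×6 = 36

[0, 0, 18, 18, 0, 36]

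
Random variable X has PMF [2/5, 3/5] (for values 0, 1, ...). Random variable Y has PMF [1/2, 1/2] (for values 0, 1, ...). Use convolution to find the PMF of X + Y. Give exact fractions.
P(X+Y=k) = Σ_i P(X=i)·P(Y=k-i) — a convolution of [2/5, 3/5] and [1/2, 1/2]. P(X+Y=0) = (2/5)×(1/2) = 1/5; P(X+Y=1) = (2/5)×(1/2) + (3/5)×(1/2) = 1/5 + 3/10 = 1/2; P(X+Y=2) = (3/5)×(1/2) = 3/10. PMF: [1/5, 1/2, 3/10] (sums to 1 ✓)

[1/5, 1/2, 3/10]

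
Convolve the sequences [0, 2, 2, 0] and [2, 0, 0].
y[0] = 0×2 = 0; y[1] = 0×0 + 2×2 = 4; y[2] = 0×0 + 2×0 + 2×2 = 4; y[3] = 2×0 + 2×0 + 0×2 = 0; y[4] = 2×0 + 0×0 = 0; y[5] = 0×0 = 0

[0, 4, 4, 0, 0, 0]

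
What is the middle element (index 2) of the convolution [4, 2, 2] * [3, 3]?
Use y[k] = Σ_i a[i]·b[k-i] at k=2. y[2] = 2×3 + 2×3 = 12

12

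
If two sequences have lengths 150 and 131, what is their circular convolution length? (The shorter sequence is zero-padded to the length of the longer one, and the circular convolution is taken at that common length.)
Circular convolution (zero-padding the shorter input) has length max(m, n) = max(150, 131) = 150

150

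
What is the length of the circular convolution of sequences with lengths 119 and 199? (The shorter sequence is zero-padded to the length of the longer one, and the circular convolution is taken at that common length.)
Circular convolution (zero-padding the shorter input) has length max(m, n) = max(119, 199) = 199

199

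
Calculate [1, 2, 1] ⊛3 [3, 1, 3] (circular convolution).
Use y[k] = Σ_j x[j]·h[(k-j) mod 3]. y[0] = 1×3 + 2×3 + 1×1 = 10; y[1] = 1×1 + 2×3 + 1×3 = 10; y[2] = 1×3 + 2×1 + 1×3 = 8. Result: [10, 10, 8]

[10, 10, 8]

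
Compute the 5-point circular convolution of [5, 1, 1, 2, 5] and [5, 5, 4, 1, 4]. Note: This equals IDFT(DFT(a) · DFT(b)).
Either evaluate y[k] = Σ_j a[j]·b[(k-j) mod 5] directly, or use IDFT(DFT(a) · DFT(b)). y[0] = 5×5 + 1×4 + 1×1 + 2×4 + 5×5 = 63; y[1] = 5×5 + 1×5 + 1×4 + 2×1 + 5×4 = 56; y[2] = 5×4 + 1×5 + 1×5 + 2×4 + 5×1 = 43; y[3] = 5×1 + 1×4 + 1×5 + 2×5 + 5×4 = 44; y[4] = 5×4 + 1×1 + 1×4 + 2×5 + 5×5 = 60. Result: [63, 56, 43, 44, 60]

[63, 56, 43, 44, 60]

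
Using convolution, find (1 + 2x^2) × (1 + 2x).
Ascending coefficients: a = [1, 0, 2], b = [1, 2]. c[0] = 1×1 = 1; c[1] = 1×2 + 0×1 = 2; c[2] = 0×2 + 2×1 = 2; c[3] = 2×2 = 4. Result coefficients: [1, 2, 2, 4] → 1 + 2x + 2x^2 + 4x^3

1 + 2x + 2x^2 + 4x^3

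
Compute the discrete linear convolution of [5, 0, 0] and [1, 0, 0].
y[0] = 5×1 = 5; y[1] = 5×0 + 0×1 = 0; y[2] = 5×0 + 0×0 + 0×1 = 0; y[3] = 0×0 + 0×0 = 0; y[4] = 0×0 = 0

[5, 0, 0, 0, 0]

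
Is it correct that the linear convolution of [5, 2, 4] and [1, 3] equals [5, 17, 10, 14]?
Recompute linear convolution of [5, 2, 4] and [1, 3]: y[0] = 5×1 = 5; y[1] = 5×3 + 2×1 = 17; y[2] = 2×3 + 4×1 = 10; y[3] = 4×3 = 12 → [5, 17, 10, 12]. Compare to given [5, 17, 10, 14]: they differ at index 3: given 14, correct 12, so answer: No

No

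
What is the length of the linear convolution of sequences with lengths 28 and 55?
Linear/full convolution length: m + n - 1 = 28 + 55 - 1 = 82

82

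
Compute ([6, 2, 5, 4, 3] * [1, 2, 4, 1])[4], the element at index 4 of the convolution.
Use y[k] = Σ_i a[i]·b[k-i] at k=4. y[4] = 2×1 + 5×4 + 4×2 + 3×1 = 33

33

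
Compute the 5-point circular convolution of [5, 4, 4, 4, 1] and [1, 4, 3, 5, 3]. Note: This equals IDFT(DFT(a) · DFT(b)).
Either evaluate y[k] = Σ_j a[j]·b[(k-j) mod 5] directly, or use IDFT(DFT(a) · DFT(b)). y[0] = 5×1 + 4×3 + 4×5 + 4×3 + 1×4 = 53; y[1] = 5×4 + 4×1 + 4×3 + 4×5 + 1×3 = 59; y[2] = 5×3 + 4×4 + 4×1 + 4×3 + 1×5 = 52; y[3] = 5×5 + 4×3 + 4×4 + 4×1 + 1×3 = 60; y[4] = 5×3 + 4×5 + 4×3 + 4×4 + 1×1 = 64. Result: [53, 59, 52, 60, 64]

[53, 59, 52, 60, 64]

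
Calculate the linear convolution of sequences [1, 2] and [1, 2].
y[0] = 1×1 = 1; y[1] = 1×2 + 2×1 = 4; y[2] = 2×2 = 4

[1, 4, 4]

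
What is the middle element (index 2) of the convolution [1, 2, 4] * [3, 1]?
Use y[k] = Σ_i a[i]·b[k-i] at k=2. y[2] = 2×1 + 4×3 = 14

14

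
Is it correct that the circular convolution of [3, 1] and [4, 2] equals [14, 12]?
Recompute circular convolution of [3, 1] and [4, 2]: y[0] = 3×4 + 1×2 = 14; y[1] = 3×2 + 1×4 = 10 → [14, 10]. Compare to given [14, 12]: they differ at index 1: given 12, correct 10, so answer: No

No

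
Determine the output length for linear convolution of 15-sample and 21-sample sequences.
Linear/full convolution length: m + n - 1 = 15 + 21 - 1 = 35

35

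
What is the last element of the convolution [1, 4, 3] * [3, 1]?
Use y[k] = Σ_i a[i]·b[k-i] at k=3. y[3] = 3×1 = 3

3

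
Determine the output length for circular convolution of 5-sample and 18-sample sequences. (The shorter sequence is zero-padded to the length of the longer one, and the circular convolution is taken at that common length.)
Circular convolution (zero-padding the shorter input) has length max(m, n) = max(5, 18) = 18

18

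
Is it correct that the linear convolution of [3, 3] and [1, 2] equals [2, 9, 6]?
Recompute linear convolution of [3, 3] and [1, 2]: y[0] = 3×1 = 3; y[1] = 3×2 + 3×1 = 9; y[2] = 3×2 = 6 → [3, 9, 6]. Compare to given [2, 9, 6]: they differ at index 0: given 2, correct 3, so answer: No

No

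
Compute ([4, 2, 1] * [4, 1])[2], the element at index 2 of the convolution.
Use y[k] = Σ_i a[i]·b[k-i] at k=2. y[2] = 2×1 + 1×4 = 6

6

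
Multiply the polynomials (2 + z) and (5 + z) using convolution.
Ascending coefficients: a = [2, 1], b = [5, 1]. c[0] = 2×5 = 10; c[1] = 2×1 + 1×5 = 7; c[2] = 1×1 = 1. Result coefficients: [10, 7, 1] → 10 + 7z + z^2

10 + 7z + z^2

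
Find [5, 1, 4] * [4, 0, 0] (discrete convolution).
y[0] = 5×4 = 20; y[1] = 5×0 + 1×4 = 4; y[2] = 5×0 + 1×0 + 4×4 = 16; y[3] = 1×0 + 4×0 = 0; y[4] = 4×0 = 0

[20, 4, 16, 0, 0]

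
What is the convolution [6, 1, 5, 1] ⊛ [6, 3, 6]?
y[0] = 6×6 = 36; y[1] = 6×3 + 1×6 = 24; y[2] = 6×6 + 1×3 + 5×6 = 69; y[3] = 1×6 + 5×3 + 1×6 = 27; y[4] = 5×6 + 1×3 = 33; y[5] = 1×6 = 6

[36, 24, 69, 27, 33, 6]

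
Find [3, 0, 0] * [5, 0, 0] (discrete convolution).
y[0] = 3×5 = 15; y[1] = 3×0 + 0×5 = 0; y[2] = 3×0 + 0×0 + 0×5 = 0; y[3] = 0×0 + 0×0 = 0; y[4] = 0×0 = 0

[15, 0, 0, 0, 0]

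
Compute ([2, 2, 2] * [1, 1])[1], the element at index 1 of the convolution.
Use y[k] = Σ_i a[i]·b[k-i] at k=1. y[1] = 2×1 + 2×1 = 4

4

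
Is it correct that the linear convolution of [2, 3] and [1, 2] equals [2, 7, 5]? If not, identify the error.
Recompute linear convolution of [2, 3] and [1, 2]: y[0] = 2×1 = 2; y[1] = 2×2 + 3×1 = 7; y[2] = 3×2 = 6 → [2, 7, 6]. Compare to given [2, 7, 5]: they differ at index 2: given 5, correct 6, so answer: No

No. Error at index 2: given 5, correct 6.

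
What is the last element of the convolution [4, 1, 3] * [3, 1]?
Use y[k] = Σ_i a[i]·b[k-i] at k=3. y[3] = 3×1 = 3

3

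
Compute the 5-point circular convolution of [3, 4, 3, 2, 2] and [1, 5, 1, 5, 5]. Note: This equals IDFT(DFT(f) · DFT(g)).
Either evaluate y[k] = Σ_j f[j]·g[(k-j) mod 5] directly, or use IDFT(DFT(f) · DFT(g)). y[0] = 3×1 + 4×5 + 3×5 + 2×1 + 2×5 = 50; y[1] = 3×5 + 4×1 + 3×5 + 2×5 + 2×1 = 46; y[2] = 3×1 + 4×5 + 3×1 + 2×5 + 2×5 = 46; y[3] = 3×5 + 4×1 + 3×5 + 2×1 + 2×5 = 46; y[4] = 3×5 + 4×5 + 3×1 + 2×5 + 2×1 = 50. Result: [50, 46, 46, 46, 50]

[50, 46, 46, 46, 50]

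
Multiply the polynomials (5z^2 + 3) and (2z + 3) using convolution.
Ascending coefficients: a = [3, 0, 5], b = [3, 2]. c[0] = 3×3 = 9; c[1] = 3×2 + 0×3 = 6; c[2] = 0×2 + 5×3 = 15; c[3] = 5×2 = 10. Result coefficients: [9, 6, 15, 10] → 10z^3 + 15z^2 + 6z + 9

10z^3 + 15z^2 + 6z + 9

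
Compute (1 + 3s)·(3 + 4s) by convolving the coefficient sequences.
Ascending coefficients: a = [1, 3], b = [3, 4]. c[0] = 1×3 = 3; c[1] = 1×4 + 3×3 = 13; c[2] = 3×4 = 12. Result coefficients: [3, 13, 12] → 3 + 13s + 12s^2

3 + 13s + 12s^2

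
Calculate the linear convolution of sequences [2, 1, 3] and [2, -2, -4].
y[0] = 2×2 = 4; y[1] = 2×-2 + 1×2 = -2; y[2] = 2×-4 + 1×-2 + 3×2 = -4; y[3] = 1×-4 + 3×-2 = -10; y[4] = 3×-4 = -12

[4, -2, -4, -10, -12]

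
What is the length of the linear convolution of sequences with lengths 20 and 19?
Linear/full convolution length: m + n - 1 = 20 + 19 - 1 = 38

38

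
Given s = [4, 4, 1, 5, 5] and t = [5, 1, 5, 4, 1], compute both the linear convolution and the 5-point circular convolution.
Linear: y_lin[0] = 4×5 = 20; y_lin[1] = 4×1 + 4×5 = 24; y_lin[2] = 4×5 + 4×1 + 1×5 = 29; y_lin[3] = 4×4 + 4×5 + 1×1 + 5×5 = 62; y_lin[4] = 4×1 + 4×4 + 1×5 + 5×1 + 5×5 = 55; y_lin[5] = 4×1 + 1×4 + 5×5 + 5×1 = 38; y_lin[6] = 1×1 + 5×4 + 5×5 = 46; y_lin[7] = 5×1 + 5×4 = 25; y_lin[8] = 5×1 = 5 → [20, 24, 29, 62, 55, 38, 46, 25, 5]. Circular (length 5): y[0] = 4×5 + 4×1 + 1×4 + 5×5 + 5×1 = 58; y[1] = 4×1 + 4×5 + 1×1 + 5×4 + 5×5 = 70; y[2] = 4×5 + 4×1 + 1×5 + 5×1 + 5×4 = 54; y[3] = 4×4 + 4×5 + 1×1 + 5×5 + 5×1 = 67; y[4] = 4×1 + 4×4 + 1×5 + 5×1 + 5×5 = 55 → [58, 70, 54, 67, 55]

Linear: [20, 24, 29, 62, 55, 38, 46, 25, 5], Circular: [58, 70, 54, 67, 55]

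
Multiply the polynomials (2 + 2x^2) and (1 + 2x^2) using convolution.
Ascending coefficients: a = [2, 0, 2], b = [1, 0, 2]. c[0] = 2×1 = 2; c[1] = 2×0 + 0×1 = 0; c[2] = 2×2 + 0×0 + 2×1 = 6; c[3] = 0×2 + 2×0 = 0; c[4] = 2×2 = 4. Result coefficients: [2, 0, 6, 0, 4] → 2 + 6x^2 + 4x^4

2 + 6x^2 + 4x^4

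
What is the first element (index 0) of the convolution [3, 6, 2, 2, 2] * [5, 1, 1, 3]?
Use y[k] = Σ_i a[i]·b[k-i] at k=0. y[0] = 3×5 = 15

15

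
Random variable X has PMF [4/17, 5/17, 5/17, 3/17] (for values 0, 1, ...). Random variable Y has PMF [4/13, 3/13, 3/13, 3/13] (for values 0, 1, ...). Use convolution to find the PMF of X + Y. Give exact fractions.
P(X+Y=k) = Σ_i P(X=i)·P(Y=k-i) — a convolution of [4/17, 5/17, 5/17, 3/17] and [4/13, 3/13, 3/13, 3/13]. P(X+Y=0) = (4/17)×(4/13) = 16/221; P(X+Y=1) = (4/17)×(3/13) + (5/17)×(4/13) = 12/221 + 20/221 = 32/221; P(X+Y=2) = (4/17)×(3/13) + (5/17)×(3/13) + (5/17)×(4/13) = 12/221 + 15/221 + 20/221 = 47/221; P(X+Y=3) = (4/17)×(3/13) + (5/17)×(3/13) + (5/17)×(3/13) + (3/17)×(4/13) = 12/221 + 15/221 + 15/221 + 12/221 = 54/221; P(X+Y=4) = (5/17)×(3/13) + (5/17)×(3/13) + (3/17)×(3/13) = 15/221 + 15/221 + 9/221 = 3/17; P(X+Y=5) = (5/17)×(3/13) + (3/17)×(3/13) = 15/221 + 9/221 = 24/221; P(X+Y=6) = (3/17)×(3/13) = 9/221. PMF: [16/221, 32/221, 47/221, 54/221, 3/17, 24/221, 9/221] (sums to 1 ✓)

[16/221, 32/221, 47/221, 54/221, 3/17, 24/221, 9/221]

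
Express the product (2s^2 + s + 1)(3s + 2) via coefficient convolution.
Ascending coefficients: a = [1, 1, 2], b = [2, 3]. c[0] = 1×2 = 2; c[1] = 1×3 + 1×2 = 5; c[2] = 1×3 + 2×2 = 7; c[3] = 2×3 = 6. Result coefficients: [2, 5, 7, 6] → 6s^3 + 7s^2 + 5s + 2

6s^3 + 7s^2 + 5s + 2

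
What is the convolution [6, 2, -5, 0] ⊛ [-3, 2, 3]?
y[0] = 6×-3 = -18; y[1] = 6×2 + 2×-3 = 6; y[2] = 6×3 + 2×2 + -5×-3 = 37; y[3] = 2×3 + -5×2 + 0×-3 = -4; y[4] = -5×3 + 0×2 = -15; y[5] = 0×3 = 0

[-18, 6, 37, -4, -15, 0]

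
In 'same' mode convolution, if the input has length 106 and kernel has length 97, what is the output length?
'Same' mode returns an output with the same length as the input: 106

106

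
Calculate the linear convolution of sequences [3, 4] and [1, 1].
y[0] = 3×1 = 3; y[1] = 3×1 + 4×1 = 7; y[2] = 4×1 = 4

[3, 7, 4]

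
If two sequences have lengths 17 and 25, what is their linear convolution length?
Linear/full convolution length: m + n - 1 = 17 + 25 - 1 = 41

41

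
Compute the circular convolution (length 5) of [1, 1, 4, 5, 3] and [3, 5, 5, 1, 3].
Use y[k] = Σ_j u[j]·v[(k-j) mod 5]. y[0] = 1×3 + 1×3 + 4×1 + 5×5 + 3×5 = 50; y[1] = 1×5 + 1×3 + 4×3 + 5×1 + 3×5 = 40; y[2] = 1×5 + 1×5 + 4×3 + 5×3 + 3×1 = 40; y[3] = 1×1 + 1×5 + 4×5 + 5×3 + 3×3 = 50; y[4] = 1×3 + 1×1 + 4×5 + 5×5 + 3×3 = 58. Result: [50, 40, 40, 50, 58]

[50, 40, 40, 50, 58]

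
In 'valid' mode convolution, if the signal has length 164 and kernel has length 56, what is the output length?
'Valid' mode counts only positions where the kernel fully overlaps the signal: m - n + 1 = 164 - 56 + 1 = 109

109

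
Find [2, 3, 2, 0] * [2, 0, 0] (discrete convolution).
y[0] = 2×2 = 4; y[1] = 2×0 + 3×2 = 6; y[2] = 2×0 + 3×0 + 2×2 = 4; y[3] = 3×0 + 2×0 + 0×2 = 0; y[4] = 2×0 + 0×0 = 0; y[5] = 0×0 = 0

[4, 6, 4, 0, 0, 0]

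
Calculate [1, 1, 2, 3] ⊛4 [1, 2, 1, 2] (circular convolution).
Use y[k] = Σ_j u[j]·v[(k-j) mod 4]. y[0] = 1×1 + 1×2 + 2×1 + 3×2 = 11; y[1] = 1×2 + 1×1 + 2×2 + 3×1 = 10; y[2] = 1×1 + 1×2 + 2×1 + 3×2 = 11; y[3] = 1×2 + 1×1 + 2×2 + 3×1 = 10. Result: [11, 10, 11, 10]

[11, 10, 11, 10]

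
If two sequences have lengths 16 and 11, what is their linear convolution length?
Linear/full convolution length: m + n - 1 = 16 + 11 - 1 = 26

26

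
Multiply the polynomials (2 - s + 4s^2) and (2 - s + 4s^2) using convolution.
Ascending coefficients: a = [2, -1, 4], b = [2, -1, 4]. c[0] = 2×2 = 4; c[1] = 2×-1 + -1×2 = -4; c[2] = 2×4 + -1×-1 + 4×2 = 17; c[3] = -1×4 + 4×-1 = -8; c[4] = 4×4 = 16. Result coefficients: [4, -4, 17, -8, 16] → 4 - 4s + 17s^2 - 8s^3 + 16s^4

4 - 4s + 17s^2 - 8s^3 + 16s^4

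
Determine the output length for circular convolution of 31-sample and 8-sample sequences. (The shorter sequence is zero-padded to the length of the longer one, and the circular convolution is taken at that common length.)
Circular convolution (zero-padding the shorter input) has length max(m, n) = max(31, 8) = 31

31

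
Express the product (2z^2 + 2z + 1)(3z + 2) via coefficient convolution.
Ascending coefficients: a = [1, 2, 2], b = [2, 3]. c[0] = 1×2 = 2; c[1] = 1×3 + 2×2 = 7; c[2] = 2×3 + 2×2 = 10; c[3] = 2×3 = 6. Result coefficients: [2, 7, 10, 6] → 6z^3 + 10z^2 + 7z + 2

6z^3 + 10z^2 + 7z + 2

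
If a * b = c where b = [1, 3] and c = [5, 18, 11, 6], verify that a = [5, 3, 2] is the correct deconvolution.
Forward-compute [5, 3, 2] * [1, 3]: c[0] = 5×1 = 5; c[1] = 5×3 + 3×1 = 18; c[2] = 3×3 + 2×1 = 11; c[3] = 2×3 = 6 → [5, 18, 11, 6]. Matches given c = [5, 18, 11, 6], so verified.

Verified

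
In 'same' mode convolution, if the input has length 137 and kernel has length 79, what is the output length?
'Same' mode returns an output with the same length as the input: 137

137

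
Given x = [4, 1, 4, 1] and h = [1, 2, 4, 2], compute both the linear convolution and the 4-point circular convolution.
Linear: y_lin[0] = 4×1 = 4; y_lin[1] = 4×2 + 1×1 = 9; y_lin[2] = 4×4 + 1×2 + 4×1 = 22; y_lin[3] = 4×2 + 1×4 + 4×2 + 1×1 = 21; y_lin[4] = 1×2 + 4×4 + 1×2 = 20; y_lin[5] = 4×2 + 1×4 = 12; y_lin[6] = 1×2 = 2 → [4, 9, 22, 21, 20, 12, 2]. Circular (length 4): y[0] = 4×1 + 1×2 + 4×4 + 1×2 = 24; y[1] = 4×2 + 1×1 + 4×2 + 1×4 = 21; y[2] = 4×4 + 1×2 + 4×1 + 1×2 = 24; y[3] = 4×2 + 1×4 + 4×2 + 1×1 = 21 → [24, 21, 24, 21]

Linear: [4, 9, 22, 21, 20, 12, 2], Circular: [24, 21, 24, 21]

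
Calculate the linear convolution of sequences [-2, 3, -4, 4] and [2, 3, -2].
y[0] = -2×2 = -4; y[1] = -2×3 + 3×2 = 0; y[2] = -2×-2 + 3×3 + -4×2 = 5; y[3] = 3×-2 + -4×3 + 4×2 = -10; y[4] = -4×-2 + 4×3 = 20; y[5] = 4×-2 = -8

[-4, 0, 5, -10, 20, -8]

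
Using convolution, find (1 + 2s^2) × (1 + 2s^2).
Ascending coefficients: a = [1, 0, 2], b = [1, 0, 2]. c[0] = 1×1 = 1; c[1] = 1×0 + 0×1 = 0; c[2] = 1×2 + 0×0 + 2×1 = 4; c[3] = 0×2 + 2×0 = 0; c[4] = 2×2 = 4. Result coefficients: [1, 0, 4, 0, 4] → 1 + 4s^2 + 4s^4

1 + 4s^2 + 4s^4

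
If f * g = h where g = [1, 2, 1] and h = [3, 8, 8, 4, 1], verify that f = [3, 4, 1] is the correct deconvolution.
Forward-compute [3, 4, 1] * [1, 2, 1]: h[0] = 3×1 = 3; h[1] = 3×2 + 4×1 = 10; h[2] = 3×1 + 4×2 + 1×1 = 12; h[3] = 4×1 + 1×2 = 6; h[4] = 1×1 = 1 → [3, 10, 12, 6, 1]. Does not match given h = [3, 8, 8, 4, 1].

Not verified. [3, 4, 1] * [1, 2, 1] = [3, 10, 12, 6, 1], which differs from [3, 8, 8, 4, 1] at index 1.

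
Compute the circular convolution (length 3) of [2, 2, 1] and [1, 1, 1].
Use y[k] = Σ_j s[j]·t[(k-j) mod 3]. y[0] = 2×1 + 2×1 + 1×1 = 5; y[1] = 2×1 + 2×1 + 1×1 = 5; y[2] = 2×1 + 2×1 + 1×1 = 5. Result: [5, 5, 5]

[5, 5, 5]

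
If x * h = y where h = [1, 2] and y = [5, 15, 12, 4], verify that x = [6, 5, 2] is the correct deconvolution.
Forward-compute [6, 5, 2] * [1, 2]: y[0] = 6×1 = 6; y[1] = 6×2 + 5×1 = 17; y[2] = 5×2 + 2×1 = 12; y[3] = 2×2 = 4 → [6, 17, 12, 4]. Does not match given y = [5, 15, 12, 4].

Not verified. [6, 5, 2] * [1, 2] = [6, 17, 12, 4], which differs from [5, 15, 12, 4] at index 0.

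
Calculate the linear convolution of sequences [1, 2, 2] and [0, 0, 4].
y[0] = 1×0 = 0; y[1] = 1×0 + 2×0 = 0; y[2] = 1×4 + 2×0 + 2×0 = 4; y[3] = 2×4 + 2×0 = 8; y[4] = 2×4 = 8

[0, 0, 4, 8, 8]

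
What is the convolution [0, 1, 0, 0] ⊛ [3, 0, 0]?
y[0] = 0×3 = 0; y[1] = 0×0 + 1×3 = 3; y[2] = 0×0 + 1×0 + 0×3 = 0; y[3] = 1×0 + 0×0 + 0×3 = 0; y[4] = 0×0 + 0×0 = 0; y[5] = 0×0 = 0

[0, 3, 0, 0, 0, 0]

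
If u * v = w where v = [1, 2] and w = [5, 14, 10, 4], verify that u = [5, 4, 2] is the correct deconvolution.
Forward-compute [5, 4, 2] * [1, 2]: w[0] = 5×1 = 5; w[1] = 5×2 + 4×1 = 14; w[2] = 4×2 + 2×1 = 10; w[3] = 2×2 = 4 → [5, 14, 10, 4]. Matches given w = [5, 14, 10, 4], so verified.

Verified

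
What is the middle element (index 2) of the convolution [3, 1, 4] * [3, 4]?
Use y[k] = Σ_i a[i]·b[k-i] at k=2. y[2] = 1×4 + 4×3 = 16

16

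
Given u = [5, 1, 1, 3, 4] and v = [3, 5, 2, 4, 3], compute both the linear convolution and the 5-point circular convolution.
Linear: y_lin[0] = 5×3 = 15; y_lin[1] = 5×5 + 1×3 = 28; y_lin[2] = 5×2 + 1×5 + 1×3 = 18; y_lin[3] = 5×4 + 1×2 + 1×5 + 3×3 = 36; y_lin[4] = 5×3 + 1×4 + 1×2 + 3×5 + 4×3 = 48; y_lin[5] = 1×3 + 1×4 + 3×2 + 4×5 = 33; y_lin[6] = 1×3 + 3×4 + 4×2 = 23; y_lin[7] = 3×3 + 4×4 = 25; y_lin[8] = 4×3 = 12 → [15, 28, 18, 36, 48, 33, 23, 25, 12]. Circular (length 5): y[0] = 5×3 + 1×3 + 1×4 + 3×2 + 4×5 = 48; y[1] = 5×5 + 1×3 + 1×3 + 3×4 + 4×2 = 51; y[2] = 5×2 + 1×5 + 1×3 + 3×3 + 4×4 = 43; y[3] = 5×4 + 1×2 + 1×5 + 3×3 + 4×3 = 48; y[4] = 5×3 + 1×4 + 1×2 + 3×5 + 4×3 = 48 → [48, 51, 43, 48, 48]

Linear: [15, 28, 18, 36, 48, 33, 23, 25, 12], Circular: [48, 51, 43, 48, 48]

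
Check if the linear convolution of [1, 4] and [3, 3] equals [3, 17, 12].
Recompute linear convolution of [1, 4] and [3, 3]: y[0] = 1×3 = 3; y[1] = 1×3 + 4×3 = 15; y[2] = 4×3 = 12 → [3, 15, 12]. Compare to given [3, 17, 12]: they differ at index 1: given 17, correct 15, so answer: No

No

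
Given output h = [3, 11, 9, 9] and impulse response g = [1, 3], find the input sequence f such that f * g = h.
Deconvolve h=[3, 11, 9, 9] by g=[1, 3]. Since g[0]=1, solve forward: f[0] = h[0] / 1 = 3; f[1] = (h[1] - 3×3) / 1 = 2; f[2] = (h[2] - 2×3) / 1 = 3. So f = [3, 2, 3]. Check by forward convolution: h[0] = 3×1 = 3; h[1] = 3×3 + 2×1 = 11; h[2] = 2×3 + 3×1 = 9; h[3] = 3×3 = 9

[3, 2, 3]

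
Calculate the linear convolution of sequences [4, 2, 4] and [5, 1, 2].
y[0] = 4×5 = 20; y[1] = 4×1 + 2×5 = 14; y[2] = 4×2 + 2×1 + 4×5 = 30; y[3] = 2×2 + 4×1 = 8; y[4] = 4×2 = 8

[20, 14, 30, 8, 8]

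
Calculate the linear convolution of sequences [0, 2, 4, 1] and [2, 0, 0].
y[0] = 0×2 = 0; y[1] = 0×0 + 2×2 = 4; y[2] = 0×0 + 2×0 + 4×2 = 8; y[3] = 2×0 + 4×0 + 1×2 = 2; y[4] = 4×0 + 1×0 = 0; y[5] = 1×0 = 0

[0, 4, 8, 2, 0, 0]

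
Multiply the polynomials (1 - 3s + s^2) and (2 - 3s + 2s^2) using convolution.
Ascending coefficients: a = [1, -3, 1], b = [2, -3, 2]. c[0] = 1×2 = 2; c[1] = 1×-3 + -3×2 = -9; c[2] = 1×2 + -3×-3 + 1×2 = 13; c[3] = -3×2 + 1×-3 = -9; c[4] = 1×2 = 2. Result coefficients: [2, -9, 13, -9, 2] → 2 - 9s + 13s^2 - 9s^3 + 2s^4

2 - 9s + 13s^2 - 9s^3 + 2s^4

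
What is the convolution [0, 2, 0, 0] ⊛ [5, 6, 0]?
y[0] = 0×5 = 0; y[1] = 0×6 + 2×5 = 10; y[2] = 0×0 + 2×6 + 0×5 = 12; y[3] = 2×0 + 0×6 + 0×5 = 0; y[4] = 0×0 + 0×6 = 0; y[5] = 0×0 = 0

[0, 10, 12, 0, 0, 0]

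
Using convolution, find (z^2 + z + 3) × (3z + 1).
Ascending coefficients: a = [3, 1, 1], b = [1, 3]. c[0] = 3×1 = 3; c[1] = 3×3 + 1×1 = 10; c[2] = 1×3 + 1×1 = 4; c[3] = 1×3 = 3. Result coefficients: [3, 10, 4, 3] → 3z^3 + 4z^2 + 10z + 3

3z^3 + 4z^2 + 10z + 3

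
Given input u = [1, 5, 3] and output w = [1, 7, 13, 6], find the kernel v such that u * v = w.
Output length 4 = len(u) + len(v) - 1 ⇒ len(v) = 2. Solve v forward using v[k] = (w[k] - Σ_{i≥1} u[i]·v[k-i]) / u[0]: v[0] = w[0] / u[0] = 1 / 1 = 1; v[1] = (w[1] - 5×1) / u[0] = (7 - 5×1) / 1 = 2. So v = [1, 2]. Forward-check [1, 5, 3] * [1, 2]: w[0] = 1×1 = 1; w[1] = 1×2 + 5×1 = 7; w[2] = 5×2 + 3×1 = 13; w[3] = 3×2 = 6 → [1, 7, 13, 6] ✓

[1, 2]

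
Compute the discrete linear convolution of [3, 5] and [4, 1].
y[0] = 3×4 = 12; y[1] = 3×1 + 5×4 = 23; y[2] = 5×1 = 5

[12, 23, 5]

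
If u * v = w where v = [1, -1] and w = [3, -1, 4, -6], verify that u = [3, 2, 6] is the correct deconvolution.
Forward-compute [3, 2, 6] * [1, -1]: w[0] = 3×1 = 3; w[1] = 3×-1 + 2×1 = -1; w[2] = 2×-1 + 6×1 = 4; w[3] = 6×-1 = -6 → [3, -1, 4, -6]. Matches given w = [3, -1, 4, -6], so verified.

Verified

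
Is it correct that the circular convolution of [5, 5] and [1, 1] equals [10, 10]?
Recompute circular convolution of [5, 5] and [1, 1]: y[0] = 5×1 + 5×1 = 10; y[1] = 5×1 + 5×1 = 10 → [10, 10]. Given [10, 10] matches, so answer: Yes

Yes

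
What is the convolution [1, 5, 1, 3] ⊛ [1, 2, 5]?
y[0] = 1×1 = 1; y[1] = 1×2 + 5×1 = 7; y[2] = 1×5 + 5×2 + 1×1 = 16; y[3] = 5×5 + 1×2 + 3×1 = 30; y[4] = 1×5 + 3×2 = 11; y[5] = 3×5 = 15

[1, 7, 16, 30, 11, 15]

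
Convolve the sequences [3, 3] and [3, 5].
y[0] = 3×3 = 9; y[1] = 3×5 + 3×3 = 24; y[2] = 3×5 = 15

[9, 24, 15]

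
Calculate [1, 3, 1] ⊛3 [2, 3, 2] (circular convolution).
Use y[k] = Σ_j u[j]·v[(k-j) mod 3]. y[0] = 1×2 + 3×2 + 1×3 = 11; y[1] = 1×3 + 3×2 + 1×2 = 11; y[2] = 1×2 + 3×3 + 1×2 = 13. Result: [11, 11, 13]

[11, 11, 13]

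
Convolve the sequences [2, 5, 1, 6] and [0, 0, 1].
y[0] = 2×0 = 0; y[1] = 2×0 + 5×0 = 0; y[2] = 2×1 + 5×0 + 1×0 = 2; y[3] = 5×1 + 1×0 + 6×0 = 5; y[4] = 1×1 + 6×0 = 1; y[5] = 6×1 = 6

[0, 0, 2, 5, 1, 6]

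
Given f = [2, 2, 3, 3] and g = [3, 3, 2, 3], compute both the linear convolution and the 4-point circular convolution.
Linear: y_lin[0] = 2×3 = 6; y_lin[1] = 2×3 + 2×3 = 12; y_lin[2] = 2×2 + 2×3 + 3×3 = 19; y_lin[3] = 2×3 + 2×2 + 3×3 + 3×3 = 28; y_lin[4] = 2×3 + 3×2 + 3×3 = 21; y_lin[5] = 3×3 + 3×2 = 15; y_lin[6] = 3×3 = 9 → [6, 12, 19, 28, 21, 15, 9]. Circular (length 4): y[0] = 2×3 + 2×3 + 3×2 + 3×3 = 27; y[1] = 2×3 + 2×3 + 3×3 + 3×2 = 27; y[2] = 2×2 + 2×3 + 3×3 + 3×3 = 28; y[3] = 2×3 + 2×2 + 3×3 + 3×3 = 28 → [27, 27, 28, 28]

Linear: [6, 12, 19, 28, 21, 15, 9], Circular: [27, 27, 28, 28]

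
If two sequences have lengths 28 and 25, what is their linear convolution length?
Linear/full convolution length: m + n - 1 = 28 + 25 - 1 = 52

52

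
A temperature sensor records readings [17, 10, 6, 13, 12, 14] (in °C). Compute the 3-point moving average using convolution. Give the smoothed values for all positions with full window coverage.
3-point moving average kernel = [1, 1, 1]. Apply in 'valid' mode (full window coverage): avg[0] = (17 + 10 + 6) / 3 = 11.0; avg[1] = (10 + 6 + 13) / 3 = 9.67; avg[2] = (6 + 13 + 12) / 3 = 10.33; avg[3] = (13 + 12 + 14) / 3 = 13.0. Smoothed values: [11.0, 9.67, 10.33, 13.0]

[11.0, 9.67, 10.33, 13.0]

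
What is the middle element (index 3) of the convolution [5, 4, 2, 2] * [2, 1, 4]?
Use y[k] = Σ_i a[i]·b[k-i] at k=3. y[3] = 4×4 + 2×1 + 2×2 = 22

22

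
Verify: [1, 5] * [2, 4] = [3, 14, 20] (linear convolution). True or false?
Recompute linear convolution of [1, 5] and [2, 4]: y[0] = 1×2 = 2; y[1] = 1×4 + 5×2 = 14; y[2] = 5×4 = 20 → [2, 14, 20]. Compare to given [3, 14, 20]: they differ at index 0: given 3, correct 2, so answer: No

No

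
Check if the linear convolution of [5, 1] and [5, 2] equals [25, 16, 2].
Recompute linear convolution of [5, 1] and [5, 2]: y[0] = 5×5 = 25; y[1] = 5×2 + 1×5 = 15; y[2] = 1×2 = 2 → [25, 15, 2]. Compare to given [25, 16, 2]: they differ at index 1: given 16, correct 15, so answer: No

No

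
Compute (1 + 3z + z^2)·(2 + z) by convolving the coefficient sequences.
Ascending coefficients: a = [1, 3, 1], b = [2, 1]. c[0] = 1×2 = 2; c[1] = 1×1 + 3×2 = 7; c[2] = 3×1 + 1×2 = 5; c[3] = 1×1 = 1. Result coefficients: [2, 7, 5, 1] → 2 + 7z + 5z^2 + z^3

2 + 7z + 5z^2 + z^3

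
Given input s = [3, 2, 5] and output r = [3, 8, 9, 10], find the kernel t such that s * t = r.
Output length 4 = len(s) + len(t) - 1 ⇒ len(t) = 2. Solve t forward using t[k] = (r[k] - Σ_{i≥1} s[i]·t[k-i]) / s[0]: t[0] = r[0] / s[0] = 3 / 3 = 1; t[1] = (r[1] - 2×1) / s[0] = (8 - 2×1) / 3 = 2. So t = [1, 2]. Forward-check [3, 2, 5] * [1, 2]: r[0] = 3×1 = 3; r[1] = 3×2 + 2×1 = 8; r[2] = 2×2 + 5×1 = 9; r[3] = 5×2 = 10 → [3, 8, 9, 10] ✓

[1, 2]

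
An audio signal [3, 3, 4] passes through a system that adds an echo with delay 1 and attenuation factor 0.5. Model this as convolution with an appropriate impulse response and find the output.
Direct-path + delayed-attenuated-path model → impulse response h = [1, 0.5] (1 at lag 0, 0.5 at lag 1). Output y[n] = x[n] + 0.5·x[n - 1] (with x[n] = 0 outside 0..2): y[0] = 3 + 0.5×0 = 3; y[1] = 3 + 0.5×3 = 4.5; y[2] = 4 + 0.5×3 = 5.5; y[3] = 0 + 0.5×4 = 2.0. So y = [3, 4.5, 5.5, 2.0]

[3, 4.5, 5.5, 2.0]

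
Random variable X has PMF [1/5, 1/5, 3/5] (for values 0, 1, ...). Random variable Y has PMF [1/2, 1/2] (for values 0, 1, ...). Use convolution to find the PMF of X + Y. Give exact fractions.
P(X+Y=k) = Σ_i P(X=i)·P(Y=k-i) — a convolution of [1/5, 1/5, 3/5] and [1/2, 1/2]. P(X+Y=0) = (1/5)×(1/2) = 1/10; P(X+Y=1) = (1/5)×(1/2) + (1/5)×(1/2) = 1/10 + 1/10 = 1/5; P(X+Y=2) = (1/5)×(1/2) + (3/5)×(1/2) = 1/10 + 3/10 = 2/5; P(X+Y=3) = (3/5)×(1/2) = 3/10. PMF: [1/10, 1/5, 2/5, 3/10] (sums to 1 ✓)

[1/10, 1/5, 2/5, 3/10]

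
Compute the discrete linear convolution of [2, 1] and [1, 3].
y[0] = 2×1 = 2; y[1] = 2×3 + 1×1 = 7; y[2] = 1×3 = 3

[2, 7, 3]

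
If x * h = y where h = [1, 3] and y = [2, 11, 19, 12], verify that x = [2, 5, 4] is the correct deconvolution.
Forward-compute [2, 5, 4] * [1, 3]: y[0] = 2×1 = 2; y[1] = 2×3 + 5×1 = 11; y[2] = 5×3 + 4×1 = 19; y[3] = 4×3 = 12 → [2, 11, 19, 12]. Matches given y = [2, 11, 19, 12], so verified.

Verified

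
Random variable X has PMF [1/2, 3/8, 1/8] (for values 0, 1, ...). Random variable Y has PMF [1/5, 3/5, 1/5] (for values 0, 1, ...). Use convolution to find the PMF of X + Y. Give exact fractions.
P(X+Y=k) = Σ_i P(X=i)·P(Y=k-i) — a convolution of [1/2, 3/8, 1/8] and [1/5, 3/5, 1/5]. P(X+Y=0) = (1/2)×(1/5) = 1/10; P(X+Y=1) = (1/2)×(3/5) + (3/8)×(1/5) = 3/10 + 3/40 = 3/8; P(X+Y=2) = (1/2)×(1/5) + (3/8)×(3/5) + (1/8)×(1/5) = 1/10 + 9/40 + 1/40 = 7/20; P(X+Y=3) = (3/8)×(1/5) + (1/8)×(3/5) = 3/40 + 3/40 = 3/20; P(X+Y=4) = (1/8)×(1/5) = 1/40. PMF: [1/10, 3/8, 7/20, 3/20, 1/40] (sums to 1 ✓)

[1/10, 3/8, 7/20, 3/20, 1/40]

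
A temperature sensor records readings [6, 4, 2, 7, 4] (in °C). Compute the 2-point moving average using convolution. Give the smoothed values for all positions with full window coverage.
2-point moving average kernel = [1, 1]. Apply in 'valid' mode (full window coverage): avg[0] = (6 + 4) / 2 = 5.0; avg[1] = (4 + 2) / 2 = 3.0; avg[2] = (2 + 7) / 2 = 4.5; avg[3] = (7 + 4) / 2 = 5.5. Smoothed values: [5.0, 3.0, 4.5, 5.5]

[5.0, 3.0, 4.5, 5.5]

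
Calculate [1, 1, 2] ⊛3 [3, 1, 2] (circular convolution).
Use y[k] = Σ_j x[j]·h[(k-j) mod 3]. y[0] = 1×3 + 1×2 + 2×1 = 7; y[1] = 1×1 + 1×3 + 2×2 = 8; y[2] = 1×2 + 1×1 + 2×3 = 9. Result: [7, 8, 9]

[7, 8, 9]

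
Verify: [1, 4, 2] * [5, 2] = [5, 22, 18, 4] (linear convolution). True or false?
Recompute linear convolution of [1, 4, 2] and [5, 2]: y[0] = 1×5 = 5; y[1] = 1×2 + 4×5 = 22; y[2] = 4×2 + 2×5 = 18; y[3] = 2×2 = 4 → [5, 22, 18, 4]. Given [5, 22, 18, 4] matches, so answer: Yes

Yes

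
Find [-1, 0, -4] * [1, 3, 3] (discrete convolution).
y[0] = -1×1 = -1; y[1] = -1×3 + 0×1 = -3; y[2] = -1×3 + 0×3 + -4×1 = -7; y[3] = 0×3 + -4×3 = -12; y[4] = -4×3 = -12

[-1, -3, -7, -12, -12]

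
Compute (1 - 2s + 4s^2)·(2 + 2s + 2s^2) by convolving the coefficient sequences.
Ascending coefficients: a = [1, -2, 4], b = [2, 2, 2]. c[0] = 1×2 = 2; c[1] = 1×2 + -2×2 = -2; c[2] = 1×2 + -2×2 + 4×2 = 6; c[3] = -2×2 + 4×2 = 4; c[4] = 4×2 = 8. Result coefficients: [2, -2, 6, 4, 8] → 2 - 2s + 6s^2 + 4s^3 + 8s^4

2 - 2s + 6s^2 + 4s^3 + 8s^4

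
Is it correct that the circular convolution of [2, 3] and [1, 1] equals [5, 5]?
Recompute circular convolution of [2, 3] and [1, 1]: y[0] = 2×1 + 3×1 = 5; y[1] = 2×1 + 3×1 = 5 → [5, 5]. Given [5, 5] matches, so answer: Yes

Yes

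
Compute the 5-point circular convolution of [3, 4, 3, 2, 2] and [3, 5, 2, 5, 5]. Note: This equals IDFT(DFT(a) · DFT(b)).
Either evaluate y[k] = Σ_j a[j]·b[(k-j) mod 5] directly, or use IDFT(DFT(a) · DFT(b)). y[0] = 3×3 + 4×5 + 3×5 + 2×2 + 2×5 = 58; y[1] = 3×5 + 4×3 + 3×5 + 2×5 + 2×2 = 56; y[2] = 3×2 + 4×5 + 3×3 + 2×5 + 2×5 = 55; y[3] = 3×5 + 4×2 + 3×5 + 2×3 + 2×5 = 54; y[4] = 3×5 + 4×5 + 3×2 + 2×5 + 2×3 = 57. Result: [58, 56, 55, 54, 57]

[58, 56, 55, 54, 57]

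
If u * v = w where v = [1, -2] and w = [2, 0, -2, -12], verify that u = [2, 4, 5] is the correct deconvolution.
Forward-compute [2, 4, 5] * [1, -2]: w[0] = 2×1 = 2; w[1] = 2×-2 + 4×1 = 0; w[2] = 4×-2 + 5×1 = -3; w[3] = 5×-2 = -10 → [2, 0, -3, -10]. Does not match given w = [2, 0, -2, -12].

Not verified. [2, 4, 5] * [1, -2] = [2, 0, -3, -10], which differs from [2, 0, -2, -12] at index 2.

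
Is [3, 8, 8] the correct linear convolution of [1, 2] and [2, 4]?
Recompute linear convolution of [1, 2] and [2, 4]: y[0] = 1×2 = 2; y[1] = 1×4 + 2×2 = 8; y[2] = 2×4 = 8 → [2, 8, 8]. Compare to given [3, 8, 8]: they differ at index 0: given 3, correct 2, so answer: No

No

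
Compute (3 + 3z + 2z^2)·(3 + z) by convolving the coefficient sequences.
Ascending coefficients: a = [3, 3, 2], b = [3, 1]. c[0] = 3×3 = 9; c[1] = 3×1 + 3×3 = 12; c[2] = 3×1 + 2×3 = 9; c[3] = 2×1 = 2. Result coefficients: [9, 12, 9, 2] → 9 + 12z + 9z^2 + 2z^3

9 + 12z + 9z^2 + 2z^3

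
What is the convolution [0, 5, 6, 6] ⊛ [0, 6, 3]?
y[0] = 0×0 = 0; y[1] = 0×6 + 5×0 = 0; y[2] = 0×3 + 5×6 + 6×0 = 30; y[3] = 5×3 + 6×6 + 6×0 = 51; y[4] = 6×3 + 6×6 = 54; y[5] = 6×3 = 18

[0, 0, 30, 51, 54, 18]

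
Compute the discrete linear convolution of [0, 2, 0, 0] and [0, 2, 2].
y[0] = 0×0 = 0; y[1] = 0×2 + 2×0 = 0; y[2] = 0×2 + 2×2 + 0×0 = 4; y[3] = 2×2 + 0×2 + 0×0 = 4; y[4] = 0×2 + 0×2 = 0; y[5] = 0×2 = 0

[0, 0, 4, 4, 0, 0]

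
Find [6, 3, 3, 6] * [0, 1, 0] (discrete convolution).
y[0] = 6×0 = 0; y[1] = 6×1 + 3×0 = 6; y[2] = 6×0 + 3×1 + 3×0 = 3; y[3] = 3×0 + 3×1 + 6×0 = 3; y[4] = 3×0 + 6×1 = 6; y[5] = 6×0 = 0

[0, 6, 3, 3, 6, 0]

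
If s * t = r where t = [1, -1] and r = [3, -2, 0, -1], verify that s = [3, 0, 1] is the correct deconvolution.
Forward-compute [3, 0, 1] * [1, -1]: r[0] = 3×1 = 3; r[1] = 3×-1 + 0×1 = -3; r[2] = 0×-1 + 1×1 = 1; r[3] = 1×-1 = -1 → [3, -3, 1, -1]. Does not match given r = [3, -2, 0, -1].

Not verified. [3, 0, 1] * [1, -1] = [3, -3, 1, -1], which differs from [3, -2, 0, -1] at index 1.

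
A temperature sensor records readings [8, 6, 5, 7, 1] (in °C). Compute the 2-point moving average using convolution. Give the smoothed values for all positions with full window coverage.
2-point moving average kernel = [1, 1]. Apply in 'valid' mode (full window coverage): avg[0] = (8 + 6) / 2 = 7.0; avg[1] = (6 + 5) / 2 = 5.5; avg[2] = (5 + 7) / 2 = 6.0; avg[3] = (7 + 1) / 2 = 4.0. Smoothed values: [7.0, 5.5, 6.0, 4.0]

[7.0, 5.5, 6.0, 4.0]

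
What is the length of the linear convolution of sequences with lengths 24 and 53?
Linear/full convolution length: m + n - 1 = 24 + 53 - 1 = 76

76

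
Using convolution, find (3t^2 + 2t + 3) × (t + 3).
Ascending coefficients: a = [3, 2, 3], b = [3, 1]. c[0] = 3×3 = 9; c[1] = 3×1 + 2×3 = 9; c[2] = 2×1 + 3×3 = 11; c[3] = 3×1 = 3. Result coefficients: [9, 9, 11, 3] → 3t^3 + 11t^2 + 9t + 9

3t^3 + 11t^2 + 9t + 9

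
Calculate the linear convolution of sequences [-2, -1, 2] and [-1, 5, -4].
y[0] = -2×-1 = 2; y[1] = -2×5 + -1×-1 = -9; y[2] = -2×-4 + -1×5 + 2×-1 = 1; y[3] = -1×-4 + 2×5 = 14; y[4] = 2×-4 = -8

[2, -9, 1, 14, -8]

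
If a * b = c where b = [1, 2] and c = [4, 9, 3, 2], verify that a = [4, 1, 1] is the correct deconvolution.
Forward-compute [4, 1, 1] * [1, 2]: c[0] = 4×1 = 4; c[1] = 4×2 + 1×1 = 9; c[2] = 1×2 + 1×1 = 3; c[3] = 1×2 = 2 → [4, 9, 3, 2]. Matches given c = [4, 9, 3, 2], so verified.

Verified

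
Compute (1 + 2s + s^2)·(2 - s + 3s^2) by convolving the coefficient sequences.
Ascending coefficients: a = [1, 2, 1], b = [2, -1, 3]. c[0] = 1×2 = 2; c[1] = 1×-1 + 2×2 = 3; c[2] = 1×3 + 2×-1 + 1×2 = 3; c[3] = 2×3 + 1×-1 = 5; c[4] = 1×3 = 3. Result coefficients: [2, 3, 3, 5, 3] → 2 + 3s + 3s^2 + 5s^3 + 3s^4

2 + 3s + 3s^2 + 5s^3 + 3s^4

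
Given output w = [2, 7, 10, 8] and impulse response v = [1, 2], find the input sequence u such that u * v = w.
Deconvolve w=[2, 7, 10, 8] by v=[1, 2]. Since v[0]=1, solve forward: u[0] = w[0] / 1 = 2; u[1] = (w[1] - 2×2) / 1 = 3; u[2] = (w[2] - 3×2) / 1 = 4. So u = [2, 3, 4]. Check by forward convolution: w[0] = 2×1 = 2; w[1] = 2×2 + 3×1 = 7; w[2] = 3×2 + 4×1 = 10; w[3] = 4×2 = 8

[2, 3, 4]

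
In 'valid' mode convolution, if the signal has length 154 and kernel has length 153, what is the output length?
'Valid' mode counts only positions where the kernel fully overlaps the signal: m - n + 1 = 154 - 153 + 1 = 2

2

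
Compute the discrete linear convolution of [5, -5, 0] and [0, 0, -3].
y[0] = 5×0 = 0; y[1] = 5×0 + -5×0 = 0; y[2] = 5×-3 + -5×0 + 0×0 = -15; y[3] = -5×-3 + 0×0 = 15; y[4] = 0×-3 = 0

[0, 0, -15, 15, 0]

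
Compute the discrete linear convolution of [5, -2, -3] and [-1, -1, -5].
y[0] = 5×-1 = -5; y[1] = 5×-1 + -2×-1 = -3; y[2] = 5×-5 + -2×-1 + -3×-1 = -20; y[3] = -2×-5 + -3×-1 = 13; y[4] = -3×-5 = 15

[-5, -3, -20, 13, 15]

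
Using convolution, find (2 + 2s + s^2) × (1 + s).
Ascending coefficients: a = [2, 2, 1], b = [1, 1]. c[0] = 2×1 = 2; c[1] = 2×1 + 2×1 = 4; c[2] = 2×1 + 1×1 = 3; c[3] = 1×1 = 1. Result coefficients: [2, 4, 3, 1] → 2 + 4s + 3s^2 + s^3

2 + 4s + 3s^2 + s^3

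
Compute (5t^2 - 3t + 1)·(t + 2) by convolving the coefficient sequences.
Ascending coefficients: a = [1, -3, 5], b = [2, 1]. c[0] = 1×2 = 2; c[1] = 1×1 + -3×2 = -5; c[2] = -3×1 + 5×2 = 7; c[3] = 5×1 = 5. Result coefficients: [2, -5, 7, 5] → 5t^3 + 7t^2 - 5t + 2

5t^3 + 7t^2 - 5t + 2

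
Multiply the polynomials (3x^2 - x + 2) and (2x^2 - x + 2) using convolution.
Ascending coefficients: a = [2, -1, 3], b = [2, -1, 2]. c[0] = 2×2 = 4; c[1] = 2×-1 + -1×2 = -4; c[2] = 2×2 + -1×-1 + 3×2 = 11; c[3] = -1×2 + 3×-1 = -5; c[4] = 3×2 = 6. Result coefficients: [4, -4, 11, -5, 6] → 6x^4 - 5x^3 + 11x^2 - 4x + 4

6x^4 - 5x^3 + 11x^2 - 4x + 4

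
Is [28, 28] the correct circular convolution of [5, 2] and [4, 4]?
Recompute circular convolution of [5, 2] and [4, 4]: y[0] = 5×4 + 2×4 = 28; y[1] = 5×4 + 2×4 = 28 → [28, 28]. Given [28, 28] matches, so answer: Yes

Yes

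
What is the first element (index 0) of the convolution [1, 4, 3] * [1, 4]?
Use y[k] = Σ_i a[i]·b[k-i] at k=0. y[0] = 1×1 = 1

1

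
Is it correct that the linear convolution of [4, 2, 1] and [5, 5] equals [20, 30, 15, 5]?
Recompute linear convolution of [4, 2, 1] and [5, 5]: y[0] = 4×5 = 20; y[1] = 4×5 + 2×5 = 30; y[2] = 2×5 + 1×5 = 15; y[3] = 1×5 = 5 → [20, 30, 15, 5]. Given [20, 30, 15, 5] matches, so answer: Yes

Yes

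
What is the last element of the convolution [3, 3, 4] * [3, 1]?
Use y[k] = Σ_i a[i]·b[k-i] at k=3. y[3] = 4×1 = 4

4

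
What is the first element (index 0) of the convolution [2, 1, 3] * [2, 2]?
Use y[k] = Σ_i a[i]·b[k-i] at k=0. y[0] = 2×2 = 4

4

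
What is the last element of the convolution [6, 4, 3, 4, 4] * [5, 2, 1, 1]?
Use y[k] = Σ_i a[i]·b[k-i] at k=7. y[7] = 4×1 = 4

4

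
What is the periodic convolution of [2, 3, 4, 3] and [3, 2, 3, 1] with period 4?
Use y[k] = Σ_j a[j]·b[(k-j) mod 4]. y[0] = 2×3 + 3×1 + 4×3 + 3×2 = 27; y[1] = 2×2 + 3×3 + 4×1 + 3×3 = 26; y[2] = 2×3 + 3×2 + 4×3 + 3×1 = 27; y[3] = 2×1 + 3×3 + 4×2 + 3×3 = 28. Result: [27, 26, 27, 28]

[27, 26, 27, 28]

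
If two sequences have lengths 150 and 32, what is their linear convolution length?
Linear/full convolution length: m + n - 1 = 150 + 32 - 1 = 181

181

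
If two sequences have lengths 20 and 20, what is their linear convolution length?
Linear/full convolution length: m + n - 1 = 20 + 20 - 1 = 39

39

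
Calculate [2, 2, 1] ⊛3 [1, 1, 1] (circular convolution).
Use y[k] = Σ_j s[j]·t[(k-j) mod 3]. y[0] = 2×1 + 2×1 + 1×1 = 5; y[1] = 2×1 + 2×1 + 1×1 = 5; y[2] = 2×1 + 2×1 + 1×1 = 5. Result: [5, 5, 5]

[5, 5, 5]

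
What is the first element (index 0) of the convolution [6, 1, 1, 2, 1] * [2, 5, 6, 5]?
Use y[k] = Σ_i a[i]·b[k-i] at k=0. y[0] = 6×2 = 12

12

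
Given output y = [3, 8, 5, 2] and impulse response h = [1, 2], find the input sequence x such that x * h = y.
Deconvolve y=[3, 8, 5, 2] by h=[1, 2]. Since h[0]=1, solve forward: x[0] = y[0] / 1 = 3; x[1] = (y[1] - 3×2) / 1 = 2; x[2] = (y[2] - 2×2) / 1 = 1. So x = [3, 2, 1]. Check by forward convolution: y[0] = 3×1 = 3; y[1] = 3×2 + 2×1 = 8; y[2] = 2×2 + 1×1 = 5; y[3] = 1×2 = 2

[3, 2, 1]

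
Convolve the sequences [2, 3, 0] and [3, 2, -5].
y[0] = 2×3 = 6; y[1] = 2×2 + 3×3 = 13; y[2] = 2×-5 + 3×2 + 0×3 = -4; y[3] = 3×-5 + 0×2 = -15; y[4] = 0×-5 = 0

[6, 13, -4, -15, 0]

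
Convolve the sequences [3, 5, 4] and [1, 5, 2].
y[0] = 3×1 = 3; y[1] = 3×5 + 5×1 = 20; y[2] = 3×2 + 5×5 + 4×1 = 35; y[3] = 5×2 + 4×5 = 30; y[4] = 4×2 = 8

[3, 20, 35, 30, 8]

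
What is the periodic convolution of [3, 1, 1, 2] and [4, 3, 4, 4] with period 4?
Use y[k] = Σ_j u[j]·v[(k-j) mod 4]. y[0] = 3×4 + 1×4 + 1×4 + 2×3 = 26; y[1] = 3×3 + 1×4 + 1×4 + 2×4 = 25; y[2] = 3×4 + 1×3 + 1×4 + 2×4 = 27; y[3] = 3×4 + 1×4 + 1×3 + 2×4 = 27. Result: [26, 25, 27, 27]

[26, 25, 27, 27]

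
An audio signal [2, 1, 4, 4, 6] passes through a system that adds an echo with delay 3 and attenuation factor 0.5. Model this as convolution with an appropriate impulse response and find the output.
Direct-path + delayed-attenuated-path model → impulse response h = [1, 0, 0, 0.5] (1 at lag 0, 0.5 at lag 3). Output y[n] = x[n] + 0.5·x[n - 3] (with x[n] = 0 outside 0..4): y[0] = 2 + 0.5×0 = 2; y[1] = 1 + 0.5×0 = 1; y[2] = 4 + 0.5×0 = 4; y[3] = 4 + 0.5×2 = 5.0; y[4] = 6 + 0.5×1 = 6.5; y[5] = 0 + 0.5×4 = 2.0; y[6] = 0 + 0.5×4 = 2.0; y[7] = 0 + 0.5×6 = 3.0. So y = [2, 1, 4, 5.0, 6.5, 2.0, 2.0, 3.0]

[2, 1, 4, 5.0, 6.5, 2.0, 2.0, 3.0]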